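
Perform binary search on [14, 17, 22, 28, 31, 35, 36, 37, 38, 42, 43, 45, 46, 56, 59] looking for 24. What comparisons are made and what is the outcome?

Binary search for 24 in [14, 17, 22, 28, 31, 35, 36, 37, 38, 42, 43, 45, 46, 56, 59]:

lo=0, hi=14, mid=7, arr[mid]=37 -> 37 > 24, search left half
lo=0, hi=6, mid=3, arr[mid]=28 -> 28 > 24, search left half
lo=0, hi=2, mid=1, arr[mid]=17 -> 17 < 24, search right half
lo=2, hi=2, mid=2, arr[mid]=22 -> 22 < 24, search right half
lo=3 > hi=2, target 24 not found

Binary search determines that 24 is not in the array after 4 comparisons. The search space was exhausted without finding the target.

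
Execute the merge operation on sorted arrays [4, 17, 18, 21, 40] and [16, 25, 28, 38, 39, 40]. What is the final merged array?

Merging process:

Compare 4 vs 16: take 4 from left. Merged: [4]
Compare 17 vs 16: take 16 from right. Merged: [4, 16]
Compare 17 vs 25: take 17 from left. Merged: [4, 16, 17]
Compare 18 vs 25: take 18 from left. Merged: [4, 16, 17, 18]
Compare 21 vs 25: take 21 from left. Merged: [4, 16, 17, 18, 21]
Compare 40 vs 25: take 25 from right. Merged: [4, 16, 17, 18, 21, 25]
Compare 40 vs 28: take 28 from right. Merged: [4, 16, 17, 18, 21, 25, 28]
Compare 40 vs 38: take 38 from right. Merged: [4, 16, 17, 18, 21, 25, 28, 38]
Compare 40 vs 39: take 39 from right. Merged: [4, 16, 17, 18, 21, 25, 28, 38, 39]
Compare 40 vs 40: take 40 from left. Merged: [4, 16, 17, 18, 21, 25, 28, 38, 39, 40]
Append remaining from right: [40]. Merged: [4, 16, 17, 18, 21, 25, 28, 38, 39, 40, 40]

Final merged array: [4, 16, 17, 18, 21, 25, 28, 38, 39, 40, 40]
Total comparisons: 10

The merged array is [4, 16, 17, 18, 21, 25, 28, 38, 39, 40, 40], requiring 10 comparisons. The merge step runs in O(n) time where n is the total number of elements.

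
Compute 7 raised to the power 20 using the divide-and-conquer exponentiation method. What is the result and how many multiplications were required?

Computing 7^20 by squaring (build up from 7^1; each line after the first costs one multiplication):

7^1 = 7
7^2 = (7^1)^2 = 7^2 = 49
7^4 = (7^2)^2 = 49^2 = 2401
7^5 = 7 * 7^4 = 7 * 2401 = 16807
7^10 = (7^5)^2 = 16807^2 = 282475249
7^20 = (7^10)^2 = 282475249^2 = 79792266297612001

Result: 79792266297612001
Multiplications needed: 5 (5 lines after 7^1)

7^20 = 79792266297612001. Using exponentiation by squaring, this requires 5 multiplications. The key idea: if the exponent is even, square the half-power; if odd, multiply by the base once.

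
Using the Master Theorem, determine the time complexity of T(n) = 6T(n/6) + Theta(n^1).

Master Theorem for T(n) = 6T(n/6) + O(n^1):

a = 6, b = 6, c = 1
log_b(a) = log_6(6) = 1.0000

Case 2: c = 1 = log_6(6) = 1.0000
T(n) = O(n^1 log n) = O(n log n)

For T(n) = 6T(n/6) + O(n^1): log_6(6) = 1.0000. This is Case 2 of the Master Theorem (c = log_b(a), equal work at all levels), giving O(n log n).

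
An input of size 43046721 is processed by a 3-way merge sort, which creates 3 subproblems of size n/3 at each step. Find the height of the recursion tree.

For divide and conquer with division factor 3:

Problem sizes at each level:
Level 0: 43046721
Level 1: 14348907
Level 2: 4782969
Level 3: 1594323
Level 4: 531441
Level 5: 177147
Level 6: 59049
Level 7: 19683
Level 8: 6561
Level 9: 2187
Level 10: 729
Level 11: 243
Level 12: 81
Level 13: 27
Level 14: 9
Level 15: 3
Level 16: 1

The root is level 0 and the size-1 base case is level 16 (the tree spans levels 0 through 16, i.e. 17 levels counting the root), so the depth is the number of divisions: log_3(43046721) = 16

The recursion tree depth is log_3(43046721) = 16. At each level, the problem size is divided by 3, so it takes 16 divisions to reduce to a base case of size 1. The algorithm makes 3 recursive calls at each level.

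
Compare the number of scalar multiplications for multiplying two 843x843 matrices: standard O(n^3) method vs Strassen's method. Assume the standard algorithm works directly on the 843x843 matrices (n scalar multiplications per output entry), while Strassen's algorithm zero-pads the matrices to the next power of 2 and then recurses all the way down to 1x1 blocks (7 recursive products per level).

Matrix multiplication for 843x843 matrices:

Strassen's algorithm requires power-of-2 dimensions. Pad 843x843 to 1024x1024 (next power of 2).

Standard algorithm: 843^3 = 599077107 multiplications
Strassen's algorithm: 7^(log2(1024)) = 7^10 = 282475249 multiplications
Savings: 599077107 - 282475249 = 316601858 multiplications

Standard: 599077107 multiplications (843^3). Strassen: 282475249 multiplications (7^10, after padding to 1024x1024). Strassen reduces 8 recursive multiplications to 7 at each level.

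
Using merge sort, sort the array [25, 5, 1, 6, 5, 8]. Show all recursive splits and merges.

Merge sort trace:

Split: [25, 5, 1, 6, 5, 8] -> [25, 5, 1] and [6, 5, 8]
  Split: [25, 5, 1] -> [25] and [5, 1]
    Split: [5, 1] -> [5] and [1]
    Merge: [5] + [1] -> [1, 5]
  Merge: [25] + [1, 5] -> [1, 5, 25]
  Split: [6, 5, 8] -> [6] and [5, 8]
    Split: [5, 8] -> [5] and [8]
    Merge: [5] + [8] -> [5, 8]
  Merge: [6] + [5, 8] -> [5, 6, 8]
Merge: [1, 5, 25] + [5, 6, 8] -> [1, 5, 5, 6, 8, 25]

Final sorted array: [1, 5, 5, 6, 8, 25]

The merge sort proceeds by recursively splitting the array and merging sorted halves.
After all merges, the sorted array is [1, 5, 5, 6, 8, 25].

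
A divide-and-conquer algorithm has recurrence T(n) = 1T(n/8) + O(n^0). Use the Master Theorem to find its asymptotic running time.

Master Theorem for T(n) = 1T(n/8) + O(n^0):

a = 1, b = 8, c = 0
log_b(a) = log_8(1) = 0.0000

Case 2: c = 0 = log_8(1) = 0.0000
T(n) = O(n^0 log n) = O(log n)

For T(n) = 1T(n/8) + O(n^0): log_8(1) = 0.0000. This is Case 2 of the Master Theorem (c = log_b(a), equal work at all levels), giving O(log n).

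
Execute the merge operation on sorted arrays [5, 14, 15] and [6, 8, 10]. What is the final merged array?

Merging process:

Compare 5 vs 6: take 5 from left. Merged: [5]
Compare 14 vs 6: take 6 from right. Merged: [5, 6]
Compare 14 vs 8: take 8 from right. Merged: [5, 6, 8]
Compare 14 vs 10: take 10 from right. Merged: [5, 6, 8, 10]
Append remaining from left: [14, 15]. Merged: [5, 6, 8, 10, 14, 15]

Final merged array: [5, 6, 8, 10, 14, 15]
Total comparisons: 4

The merged array is [5, 6, 8, 10, 14, 15], requiring 4 comparisons. The merge step runs in O(n) time where n is the total number of elements.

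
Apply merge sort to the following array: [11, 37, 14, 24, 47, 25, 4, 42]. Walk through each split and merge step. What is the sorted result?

Merge sort trace:

Split: [11, 37, 14, 24, 47, 25, 4, 42] -> [11, 37, 14, 24] and [47, 25, 4, 42]
  Split: [11, 37, 14, 24] -> [11, 37] and [14, 24]
    Split: [11, 37] -> [11] and [37]
    Merge: [11] + [37] -> [11, 37]
    Split: [14, 24] -> [14] and [24]
    Merge: [14] + [24] -> [14, 24]
  Merge: [11, 37] + [14, 24] -> [11, 14, 24, 37]
  Split: [47, 25, 4, 42] -> [47, 25] and [4, 42]
    Split: [47, 25] -> [47] and [25]
    Merge: [47] + [25] -> [25, 47]
    Split: [4, 42] -> [4] and [42]
    Merge: [4] + [42] -> [4, 42]
  Merge: [25, 47] + [4, 42] -> [4, 25, 42, 47]
Merge: [11, 14, 24, 37] + [4, 25, 42, 47] -> [4, 11, 14, 24, 25, 37, 42, 47]

Final sorted array: [4, 11, 14, 24, 25, 37, 42, 47]

The merge sort proceeds by recursively splitting the array and merging sorted halves.
After all merges, the sorted array is [4, 11, 14, 24, 25, 37, 42, 47].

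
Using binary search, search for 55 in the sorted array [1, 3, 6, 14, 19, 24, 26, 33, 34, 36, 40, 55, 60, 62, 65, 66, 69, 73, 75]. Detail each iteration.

Binary search for 55 in [1, 3, 6, 14, 19, 24, 26, 33, 34, 36, 40, 55, 60, 62, 65, 66, 69, 73, 75]:

lo=0, hi=18, mid=9, arr[mid]=36 -> 36 < 55, search right half
lo=10, hi=18, mid=14, arr[mid]=65 -> 65 > 55, search left half
lo=10, hi=13, mid=11, arr[mid]=55 -> Found target at index 11!

Binary search finds 55 at index 11 after 3 comparisons. The search repeatedly halves the search space by comparing with the middle element.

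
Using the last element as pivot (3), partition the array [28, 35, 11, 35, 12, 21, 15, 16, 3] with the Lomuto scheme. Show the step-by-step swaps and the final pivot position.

Lomuto partition with pivot = 3:

Initial array: [28, 35, 11, 35, 12, 21, 15, 16, 3]

arr[0]=28 > 3: no swap
arr[1]=35 > 3: no swap
arr[2]=11 > 3: no swap
arr[3]=35 > 3: no swap
arr[4]=12 > 3: no swap
arr[5]=21 > 3: no swap
arr[6]=15 > 3: no swap
arr[7]=16 > 3: no swap

Place pivot at position 0: [3, 35, 11, 35, 12, 21, 15, 16, 28]
Pivot position: 0

After partitioning with pivot 3, the array becomes [3, 35, 11, 35, 12, 21, 15, 16, 28]. The pivot is placed at index 0. All elements to the left of the pivot are <= 3, and all elements to the right are > 3.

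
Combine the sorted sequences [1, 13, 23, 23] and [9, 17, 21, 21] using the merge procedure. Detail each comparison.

Merging process:

Compare 1 vs 9: take 1 from left. Merged: [1]
Compare 13 vs 9: take 9 from right. Merged: [1, 9]
Compare 13 vs 17: take 13 from left. Merged: [1, 9, 13]
Compare 23 vs 17: take 17 from right. Merged: [1, 9, 13, 17]
Compare 23 vs 21: take 21 from right. Merged: [1, 9, 13, 17, 21]
Compare 23 vs 21: take 21 from right. Merged: [1, 9, 13, 17, 21, 21]
Append remaining from left: [23, 23]. Merged: [1, 9, 13, 17, 21, 21, 23, 23]

Final merged array: [1, 9, 13, 17, 21, 21, 23, 23]
Total comparisons: 6

The merged array is [1, 9, 13, 17, 21, 21, 23, 23], requiring 6 comparisons. The merge step runs in O(n) time where n is the total number of elements.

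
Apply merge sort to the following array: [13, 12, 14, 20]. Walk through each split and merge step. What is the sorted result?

Merge sort trace:

Split: [13, 12, 14, 20] -> [13, 12] and [14, 20]
  Split: [13, 12] -> [13] and [12]
  Merge: [13] + [12] -> [12, 13]
  Split: [14, 20] -> [14] and [20]
  Merge: [14] + [20] -> [14, 20]
Merge: [12, 13] + [14, 20] -> [12, 13, 14, 20]

Final sorted array: [12, 13, 14, 20]

The merge sort proceeds by recursively splitting the array and merging sorted halves.
After all merges, the sorted array is [12, 13, 14, 20].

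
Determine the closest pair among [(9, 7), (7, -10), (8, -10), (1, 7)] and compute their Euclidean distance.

Computing all pairwise distances among 4 points:

d((9, 7), (7, -10)) = 17.1172
d((9, 7), (8, -10)) = 17.0294
d((9, 7), (1, 7)) = 8.0
d((7, -10), (8, -10)) = 1.0 <-- minimum
d((7, -10), (1, 7)) = 18.0278
d((8, -10), (1, 7)) = 18.3848

Closest pair: (7, -10) and (8, -10) with distance 1.0

The closest pair is (7, -10) and (8, -10) with Euclidean distance 1.0. For 4 points, brute-force pairwise comparison is shown above. For large n, the divide-and-conquer algorithm (sort by x, recurse on halves, check the dividing strip) achieves O(n log n).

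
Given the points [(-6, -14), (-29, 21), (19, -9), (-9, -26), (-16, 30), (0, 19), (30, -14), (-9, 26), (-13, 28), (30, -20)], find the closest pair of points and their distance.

Computing all pairwise distances among 10 points:

d((-6, -14), (-29, 21)) = 41.8808
d((-6, -14), (19, -9)) = 25.4951
d((-6, -14), (-9, -26)) = 12.3693
d((-6, -14), (-16, 30)) = 45.1221
d((-6, -14), (0, 19)) = 33.541
d((-6, -14), (30, -14)) = 36.0
d((-6, -14), (-9, 26)) = 40.1123
d((-6, -14), (-13, 28)) = 42.5793
d((-6, -14), (30, -20)) = 36.4966
d((-29, 21), (19, -9)) = 56.6039
d((-29, 21), (-9, -26)) = 51.0784
d((-29, 21), (-16, 30)) = 15.8114
d((-29, 21), (0, 19)) = 29.0689
d((-29, 21), (30, -14)) = 68.6003
d((-29, 21), (-9, 26)) = 20.6155
d((-29, 21), (-13, 28)) = 17.4642
d((-29, 21), (30, -20)) = 71.8471
d((19, -9), (-9, -26)) = 32.7567
d((19, -9), (-16, 30)) = 52.4023
d((19, -9), (0, 19)) = 33.8378
d((19, -9), (30, -14)) = 12.083
d((19, -9), (-9, 26)) = 44.8219
d((19, -9), (-13, 28)) = 48.9183
d((19, -9), (30, -20)) = 15.5563
d((-9, -26), (-16, 30)) = 56.4358
d((-9, -26), (0, 19)) = 45.8912
d((-9, -26), (30, -14)) = 40.8044
d((-9, -26), (-9, 26)) = 52.0
d((-9, -26), (-13, 28)) = 54.1479
d((-9, -26), (30, -20)) = 39.4588
d((-16, 30), (0, 19)) = 19.4165
d((-16, 30), (30, -14)) = 63.6553
d((-16, 30), (-9, 26)) = 8.0623
d((-16, 30), (-13, 28)) = 3.6056 <-- minimum
d((-16, 30), (30, -20)) = 67.9412
d((0, 19), (30, -14)) = 44.5982
d((0, 19), (-9, 26)) = 11.4018
d((0, 19), (-13, 28)) = 15.8114
d((0, 19), (30, -20)) = 49.2037
d((30, -14), (-9, 26)) = 55.8659
d((30, -14), (-13, 28)) = 60.1082
d((30, -14), (30, -20)) = 6.0
d((-9, 26), (-13, 28)) = 4.4721
d((-9, 26), (30, -20)) = 60.3075
d((-13, 28), (30, -20)) = 64.4438

Closest pair: (-16, 30) and (-13, 28) with distance 3.6056

The closest pair is (-16, 30) and (-13, 28) with Euclidean distance 3.6056. For 10 points, brute-force pairwise comparison is shown above. For large n, the divide-and-conquer algorithm (sort by x, recurse on halves, check the dividing strip) achieves O(n log n).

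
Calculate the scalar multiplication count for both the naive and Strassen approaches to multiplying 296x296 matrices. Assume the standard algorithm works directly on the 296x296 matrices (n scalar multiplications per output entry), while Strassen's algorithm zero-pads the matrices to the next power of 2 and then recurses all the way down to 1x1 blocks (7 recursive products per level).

Matrix multiplication for 296x296 matrices:

Strassen's algorithm requires power-of-2 dimensions. Pad 296x296 to 512x512 (next power of 2).

Standard algorithm: 296^3 = 25934336 multiplications
Strassen's algorithm: 7^(log2(512)) = 7^9 = 40353607 multiplications
Difference: 25934336 - 40353607 = -14419271 (Strassen uses MORE here due to padding overhead — for small or just-over-power-of-2 n, padding can outweigh the per-level savings)

Standard: 25934336 multiplications (296^3). Strassen: 40353607 multiplications (7^9, after padding to 512x512). Strassen reduces 8 recursive multiplications to 7 at each level.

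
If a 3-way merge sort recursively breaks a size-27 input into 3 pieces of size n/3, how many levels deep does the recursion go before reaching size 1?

For divide and conquer with division factor 3:

Problem sizes at each level:
Level 0: 27
Level 1: 9
Level 2: 3
Level 3: 1

The root is level 0 and the size-1 base case is level 3 (the tree spans levels 0 through 3, i.e. 4 levels counting the root), so the depth is the number of divisions: log_3(27) = 3

The recursion tree depth is log_3(27) = 3. At each level, the problem size is divided by 3, so it takes 3 divisions to reduce to a base case of size 1. The algorithm makes 3 recursive calls at each level.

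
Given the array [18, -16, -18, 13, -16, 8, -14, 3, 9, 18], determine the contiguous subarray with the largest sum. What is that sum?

Using Kadane's algorithm on [18, -16, -18, 13, -16, 8, -14, 3, 9, 18]:

Scanning through the array:
Position 1 (value -16): max_ending_here = 2, max_so_far = 18
Position 2 (value -18): max_ending_here = -16, max_so_far = 18
Position 3 (value 13): max_ending_here = 13, max_so_far = 18
Position 4 (value -16): max_ending_here = -3, max_so_far = 18
Position 5 (value 8): max_ending_here = 8, max_so_far = 18
Position 6 (value -14): max_ending_here = -6, max_so_far = 18
Position 7 (value 3): max_ending_here = 3, max_so_far = 18
Position 8 (value 9): max_ending_here = 12, max_so_far = 18
Position 9 (value 18): max_ending_here = 30, max_so_far = 30

Maximum subarray: [3, 9, 18]
Maximum sum: 30

The maximum subarray is [3, 9, 18] with sum 30. This subarray runs from index 7 to index 9.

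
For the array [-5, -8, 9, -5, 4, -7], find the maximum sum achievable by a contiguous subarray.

Using Kadane's algorithm on [-5, -8, 9, -5, 4, -7]:

Scanning through the array:
Position 1 (value -8): max_ending_here = -8, max_so_far = -5
Position 2 (value 9): max_ending_here = 9, max_so_far = 9
Position 3 (value -5): max_ending_here = 4, max_so_far = 9
Position 4 (value 4): max_ending_here = 8, max_so_far = 9
Position 5 (value -7): max_ending_here = 1, max_so_far = 9

Maximum subarray: [9]
Maximum sum: 9

The maximum subarray is [9] with sum 9. This subarray runs from index 2 to index 2.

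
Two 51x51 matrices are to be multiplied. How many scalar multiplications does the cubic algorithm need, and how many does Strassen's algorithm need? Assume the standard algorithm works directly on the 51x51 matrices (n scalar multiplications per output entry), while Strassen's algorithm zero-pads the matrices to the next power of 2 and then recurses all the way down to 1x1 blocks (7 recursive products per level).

Matrix multiplication for 51x51 matrices:

Strassen's algorithm requires power-of-2 dimensions. Pad 51x51 to 64x64 (next power of 2).

Standard algorithm: 51^3 = 132651 multiplications
Strassen's algorithm: 7^(log2(64)) = 7^6 = 117649 multiplications
Savings: 132651 - 117649 = 15002 multiplications

Standard: 132651 multiplications (51^3). Strassen: 117649 multiplications (7^6, after padding to 64x64). Strassen reduces 8 recursive multiplications to 7 at each level.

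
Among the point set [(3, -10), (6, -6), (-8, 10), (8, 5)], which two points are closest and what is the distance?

Computing all pairwise distances among 4 points:

d((3, -10), (6, -6)) = 5.0 <-- minimum
d((3, -10), (-8, 10)) = 22.8254
d((3, -10), (8, 5)) = 15.8114
d((6, -6), (-8, 10)) = 21.2603
d((6, -6), (8, 5)) = 11.1803
d((-8, 10), (8, 5)) = 16.7631

Closest pair: (3, -10) and (6, -6) with distance 5.0

The closest pair is (3, -10) and (6, -6) with Euclidean distance 5.0. For 4 points, brute-force pairwise comparison is shown above. For large n, the divide-and-conquer algorithm (sort by x, recurse on halves, check the dividing strip) achieves O(n log n).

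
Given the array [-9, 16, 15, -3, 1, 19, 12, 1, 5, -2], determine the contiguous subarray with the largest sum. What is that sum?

Using Kadane's algorithm on [-9, 16, 15, -3, 1, 19, 12, 1, 5, -2]:

Scanning through the array:
Position 1 (value 16): max_ending_here = 16, max_so_far = 16
Position 2 (value 15): max_ending_here = 31, max_so_far = 31
Position 3 (value -3): max_ending_here = 28, max_so_far = 31
Position 4 (value 1): max_ending_here = 29, max_so_far = 31
Position 5 (value 19): max_ending_here = 48, max_so_far = 48
Position 6 (value 12): max_ending_here = 60, max_so_far = 60
Position 7 (value 1): max_ending_here = 61, max_so_far = 61
Position 8 (value 5): max_ending_here = 66, max_so_far = 66
Position 9 (value -2): max_ending_here = 64, max_so_far = 66

Maximum subarray: [16, 15, -3, 1, 19, 12, 1, 5]
Maximum sum: 66

The maximum subarray is [16, 15, -3, 1, 19, 12, 1, 5] with sum 66. This subarray runs from index 1 to index 8.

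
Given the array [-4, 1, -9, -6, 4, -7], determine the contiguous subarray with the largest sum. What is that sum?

Using Kadane's algorithm on [-4, 1, -9, -6, 4, -7]:

Scanning through the array:
Position 1 (value 1): max_ending_here = 1, max_so_far = 1
Position 2 (value -9): max_ending_here = -8, max_so_far = 1
Position 3 (value -6): max_ending_here = -6, max_so_far = 1
Position 4 (value 4): max_ending_here = 4, max_so_far = 4
Position 5 (value -7): max_ending_here = -3, max_so_far = 4

Maximum subarray: [4]
Maximum sum: 4

The maximum subarray is [4] with sum 4. This subarray runs from index 4 to index 4.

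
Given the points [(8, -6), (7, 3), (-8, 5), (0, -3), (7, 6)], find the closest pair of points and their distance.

Computing all pairwise distances among 5 points:

d((8, -6), (7, 3)) = 9.0554
d((8, -6), (-8, 5)) = 19.4165
d((8, -6), (0, -3)) = 8.544
d((8, -6), (7, 6)) = 12.0416
d((7, 3), (-8, 5)) = 15.1327
d((7, 3), (0, -3)) = 9.2195
d((7, 3), (7, 6)) = 3.0 <-- minimum
d((-8, 5), (0, -3)) = 11.3137
d((-8, 5), (7, 6)) = 15.0333
d((0, -3), (7, 6)) = 11.4018

Closest pair: (7, 3) and (7, 6) with distance 3.0

The closest pair is (7, 3) and (7, 6) with Euclidean distance 3.0. For 5 points, brute-force pairwise comparison is shown above. For large n, the divide-and-conquer algorithm (sort by x, recurse on halves, check the dividing strip) achieves O(n log n).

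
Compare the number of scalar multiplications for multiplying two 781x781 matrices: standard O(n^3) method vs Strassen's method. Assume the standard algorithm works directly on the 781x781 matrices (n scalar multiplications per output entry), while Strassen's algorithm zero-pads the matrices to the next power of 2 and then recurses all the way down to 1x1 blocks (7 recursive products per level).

Matrix multiplication for 781x781 matrices:

Strassen's algorithm requires power-of-2 dimensions. Pad 781x781 to 1024x1024 (next power of 2).

Standard algorithm: 781^3 = 476379541 multiplications
Strassen's algorithm: 7^(log2(1024)) = 7^10 = 282475249 multiplications
Savings: 476379541 - 282475249 = 193904292 multiplications

Standard: 476379541 multiplications (781^3). Strassen: 282475249 multiplications (7^10, after padding to 1024x1024). Strassen reduces 8 recursive multiplications to 7 at each level.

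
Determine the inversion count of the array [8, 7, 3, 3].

Finding inversions in [8, 7, 3, 3]:

(0, 1): arr[0]=8 > arr[1]=7
(0, 2): arr[0]=8 > arr[2]=3
(0, 3): arr[0]=8 > arr[3]=3
(1, 2): arr[1]=7 > arr[2]=3
(1, 3): arr[1]=7 > arr[3]=3

Total inversions: 5

The array has 5 inversion(s): (0,1), (0,2), (0,3), (1,2), (1,3). Each pair (i,j) satisfies i < j and arr[i] > arr[j].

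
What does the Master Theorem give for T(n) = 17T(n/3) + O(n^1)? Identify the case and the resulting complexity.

Master Theorem for T(n) = 17T(n/3) + O(n^1):

a = 17, b = 3, c = 1
log_b(a) = log_3(17) = 2.5789

Case 1: c = 1 < log_3(17) = 2.5789
T(n) = O(n^(log_3 17))

For T(n) = 17T(n/3) + O(n^1): log_3(17) = 2.5789. This is Case 1 of the Master Theorem (c < log_b(a), work dominated by leaves), giving O(n^(log_3 17)).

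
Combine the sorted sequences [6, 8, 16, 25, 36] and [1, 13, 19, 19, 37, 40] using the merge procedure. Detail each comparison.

Merging process:

Compare 6 vs 1: take 1 from right. Merged: [1]
Compare 6 vs 13: take 6 from left. Merged: [1, 6]
Compare 8 vs 13: take 8 from left. Merged: [1, 6, 8]
Compare 16 vs 13: take 13 from right. Merged: [1, 6, 8, 13]
Compare 16 vs 19: take 16 from left. Merged: [1, 6, 8, 13, 16]
Compare 25 vs 19: take 19 from right. Merged: [1, 6, 8, 13, 16, 19]
Compare 25 vs 19: take 19 from right. Merged: [1, 6, 8, 13, 16, 19, 19]
Compare 25 vs 37: take 25 from left. Merged: [1, 6, 8, 13, 16, 19, 19, 25]
Compare 36 vs 37: take 36 from left. Merged: [1, 6, 8, 13, 16, 19, 19, 25, 36]
Append remaining from right: [37, 40]. Merged: [1, 6, 8, 13, 16, 19, 19, 25, 36, 37, 40]

Final merged array: [1, 6, 8, 13, 16, 19, 19, 25, 36, 37, 40]
Total comparisons: 9

The merged array is [1, 6, 8, 13, 16, 19, 19, 25, 36, 37, 40], requiring 9 comparisons. The merge step runs in O(n) time where n is the total number of elements.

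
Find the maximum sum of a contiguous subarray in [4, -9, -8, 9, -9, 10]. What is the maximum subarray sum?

Using Kadane's algorithm on [4, -9, -8, 9, -9, 10]:

Scanning through the array:
Position 1 (value -9): max_ending_here = -5, max_so_far = 4
Position 2 (value -8): max_ending_here = -8, max_so_far = 4
Position 3 (value 9): max_ending_here = 9, max_so_far = 9
Position 4 (value -9): max_ending_here = 0, max_so_far = 9
Position 5 (value 10): max_ending_here = 10, max_so_far = 10

Maximum subarray: [9, -9, 10]
Maximum sum: 10

The maximum subarray is [9, -9, 10] with sum 10. This subarray runs from index 3 to index 5.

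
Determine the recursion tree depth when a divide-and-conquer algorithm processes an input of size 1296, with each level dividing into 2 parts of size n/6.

For divide and conquer with division factor 6:

Problem sizes at each level:
Level 0: 1296
Level 1: 216
Level 2: 36
Level 3: 6
Level 4: 1

The root is level 0 and the size-1 base case is level 4 (the tree spans levels 0 through 4, i.e. 5 levels counting the root), so the depth is the number of divisions: log_6(1296) = 4

The recursion tree depth is log_6(1296) = 4. At each level, the problem size is divided by 6, so it takes 4 divisions to reduce to a base case of size 1. The algorithm makes 2 recursive calls at each level.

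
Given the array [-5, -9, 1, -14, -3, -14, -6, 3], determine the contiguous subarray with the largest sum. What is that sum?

Using Kadane's algorithm on [-5, -9, 1, -14, -3, -14, -6, 3]:

Scanning through the array:
Position 1 (value -9): max_ending_here = -9, max_so_far = -5
Position 2 (value 1): max_ending_here = 1, max_so_far = 1
Position 3 (value -14): max_ending_here = -13, max_so_far = 1
Position 4 (value -3): max_ending_here = -3, max_so_far = 1
Position 5 (value -14): max_ending_here = -14, max_so_far = 1
Position 6 (value -6): max_ending_here = -6, max_so_far = 1
Position 7 (value 3): max_ending_here = 3, max_so_far = 3

Maximum subarray: [3]
Maximum sum: 3

The maximum subarray is [3] with sum 3. This subarray runs from index 7 to index 7.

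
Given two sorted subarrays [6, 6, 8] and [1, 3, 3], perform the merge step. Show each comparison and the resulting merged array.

Merging process:

Compare 6 vs 1: take 1 from right. Merged: [1]
Compare 6 vs 3: take 3 from right. Merged: [1, 3]
Compare 6 vs 3: take 3 from right. Merged: [1, 3, 3]
Append remaining from left: [6, 6, 8]. Merged: [1, 3, 3, 6, 6, 8]

Final merged array: [1, 3, 3, 6, 6, 8]
Total comparisons: 3

The merged array is [1, 3, 3, 6, 6, 8], requiring 3 comparisons. The merge step runs in O(n) time where n is the total number of elements.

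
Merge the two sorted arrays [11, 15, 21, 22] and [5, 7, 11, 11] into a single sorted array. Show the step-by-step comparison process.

Merging process:

Compare 11 vs 5: take 5 from right. Merged: [5]
Compare 11 vs 7: take 7 from right. Merged: [5, 7]
Compare 11 vs 11: take 11 from left. Merged: [5, 7, 11]
Compare 15 vs 11: take 11 from right. Merged: [5, 7, 11, 11]
Compare 15 vs 11: take 11 from right. Merged: [5, 7, 11, 11, 11]
Append remaining from left: [15, 21, 22]. Merged: [5, 7, 11, 11, 11, 15, 21, 22]

Final merged array: [5, 7, 11, 11, 11, 15, 21, 22]
Total comparisons: 5

The merged array is [5, 7, 11, 11, 11, 15, 21, 22], requiring 5 comparisons. The merge step runs in O(n) time where n is the total number of elements.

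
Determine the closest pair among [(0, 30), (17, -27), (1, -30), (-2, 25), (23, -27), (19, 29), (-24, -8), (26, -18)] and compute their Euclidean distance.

Computing all pairwise distances among 8 points:

d((0, 30), (17, -27)) = 59.4811
d((0, 30), (1, -30)) = 60.0083
d((0, 30), (-2, 25)) = 5.3852 <-- minimum
d((0, 30), (23, -27)) = 61.4654
d((0, 30), (19, 29)) = 19.0263
d((0, 30), (-24, -8)) = 44.9444
d((0, 30), (26, -18)) = 54.5894
d((17, -27), (1, -30)) = 16.2788
d((17, -27), (-2, 25)) = 55.3624
d((17, -27), (23, -27)) = 6.0
d((17, -27), (19, 29)) = 56.0357
d((17, -27), (-24, -8)) = 45.1885
d((17, -27), (26, -18)) = 12.7279
d((1, -30), (-2, 25)) = 55.0818
d((1, -30), (23, -27)) = 22.2036
d((1, -30), (19, 29)) = 61.6847
d((1, -30), (-24, -8)) = 33.3017
d((1, -30), (26, -18)) = 27.7308
d((-2, 25), (23, -27)) = 57.6975
d((-2, 25), (19, 29)) = 21.3776
d((-2, 25), (-24, -8)) = 39.6611
d((-2, 25), (26, -18)) = 51.3128
d((23, -27), (19, 29)) = 56.1427
d((23, -27), (-24, -8)) = 50.6952
d((23, -27), (26, -18)) = 9.4868
d((19, 29), (-24, -8)) = 56.7274
d((19, 29), (26, -18)) = 47.5184
d((-24, -8), (26, -18)) = 50.9902

Closest pair: (0, 30) and (-2, 25) with distance 5.3852

The closest pair is (0, 30) and (-2, 25) with Euclidean distance 5.3852. For 8 points, brute-force pairwise comparison is shown above. For large n, the divide-and-conquer algorithm (sort by x, recurse on halves, check the dividing strip) achieves O(n log n).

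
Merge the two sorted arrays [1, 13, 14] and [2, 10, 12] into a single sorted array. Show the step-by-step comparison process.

Merging process:

Compare 1 vs 2: take 1 from left. Merged: [1]
Compare 13 vs 2: take 2 from right. Merged: [1, 2]
Compare 13 vs 10: take 10 from right. Merged: [1, 2, 10]
Compare 13 vs 12: take 12 from right. Merged: [1, 2, 10, 12]
Append remaining from left: [13, 14]. Merged: [1, 2, 10, 12, 13, 14]

Final merged array: [1, 2, 10, 12, 13, 14]
Total comparisons: 4

The merged array is [1, 2, 10, 12, 13, 14], requiring 4 comparisons. The merge step runs in O(n) time where n is the total number of elements.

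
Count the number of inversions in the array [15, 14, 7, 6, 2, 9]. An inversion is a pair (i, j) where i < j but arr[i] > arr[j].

Finding inversions in [15, 14, 7, 6, 2, 9]:

(0, 1): arr[0]=15 > arr[1]=14
(0, 2): arr[0]=15 > arr[2]=7
(0, 3): arr[0]=15 > arr[3]=6
(0, 4): arr[0]=15 > arr[4]=2
(0, 5): arr[0]=15 > arr[5]=9
(1, 2): arr[1]=14 > arr[2]=7
(1, 3): arr[1]=14 > arr[3]=6
(1, 4): arr[1]=14 > arr[4]=2
(1, 5): arr[1]=14 > arr[5]=9
(2, 3): arr[2]=7 > arr[3]=6
(2, 4): arr[2]=7 > arr[4]=2
(3, 4): arr[3]=6 > arr[4]=2

Total inversions: 12

The array has 12 inversion(s): (0,1), (0,2), (0,3), (0,4), (0,5), (1,2), (1,3), (1,4), (1,5), (2,3), (2,4), (3,4). Each pair (i,j) satisfies i < j and arr[i] > arr[j].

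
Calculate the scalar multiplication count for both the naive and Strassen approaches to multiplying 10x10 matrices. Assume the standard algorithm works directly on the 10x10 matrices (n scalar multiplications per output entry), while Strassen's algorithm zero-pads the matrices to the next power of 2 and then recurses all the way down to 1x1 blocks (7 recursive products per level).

Matrix multiplication for 10x10 matrices:

Strassen's algorithm requires power-of-2 dimensions. Pad 10x10 to 16x16 (next power of 2).

Standard algorithm: 10^3 = 1000 multiplications
Strassen's algorithm: 7^(log2(16)) = 7^4 = 2401 multiplications
Difference: 1000 - 2401 = -1401 (Strassen uses MORE here due to padding overhead — for small or just-over-power-of-2 n, padding can outweigh the per-level savings)

Standard: 1000 multiplications (10^3). Strassen: 2401 multiplications (7^4, after padding to 16x16). Strassen reduces 8 recursive multiplications to 7 at each level.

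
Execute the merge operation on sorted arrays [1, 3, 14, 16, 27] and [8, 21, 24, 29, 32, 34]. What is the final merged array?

Merging process:

Compare 1 vs 8: take 1 from left. Merged: [1]
Compare 3 vs 8: take 3 from left. Merged: [1, 3]
Compare 14 vs 8: take 8 from right. Merged: [1, 3, 8]
Compare 14 vs 21: take 14 from left. Merged: [1, 3, 8, 14]
Compare 16 vs 21: take 16 from left. Merged: [1, 3, 8, 14, 16]
Compare 27 vs 21: take 21 from right. Merged: [1, 3, 8, 14, 16, 21]
Compare 27 vs 24: take 24 from right. Merged: [1, 3, 8, 14, 16, 21, 24]
Compare 27 vs 29: take 27 from left. Merged: [1, 3, 8, 14, 16, 21, 24, 27]
Append remaining from right: [29, 32, 34]. Merged: [1, 3, 8, 14, 16, 21, 24, 27, 29, 32, 34]

Final merged array: [1, 3, 8, 14, 16, 21, 24, 27, 29, 32, 34]
Total comparisons: 8

The merged array is [1, 3, 8, 14, 16, 21, 24, 27, 29, 32, 34], requiring 8 comparisons. The merge step runs in O(n) time where n is the total number of elements.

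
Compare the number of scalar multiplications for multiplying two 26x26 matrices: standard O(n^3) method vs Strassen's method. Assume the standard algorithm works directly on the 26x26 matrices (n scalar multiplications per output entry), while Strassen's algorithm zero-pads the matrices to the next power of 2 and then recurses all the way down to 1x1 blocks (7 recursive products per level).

Matrix multiplication for 26x26 matrices:

Strassen's algorithm requires power-of-2 dimensions. Pad 26x26 to 32x32 (next power of 2).

Standard algorithm: 26^3 = 17576 multiplications
Strassen's algorithm: 7^(log2(32)) = 7^5 = 16807 multiplications
Savings: 17576 - 16807 = 769 multiplications

Standard: 17576 multiplications (26^3). Strassen: 16807 multiplications (7^5, after padding to 32x32). Strassen reduces 8 recursive multiplications to 7 at each level.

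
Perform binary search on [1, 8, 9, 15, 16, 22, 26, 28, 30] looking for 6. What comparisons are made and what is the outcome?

Binary search for 6 in [1, 8, 9, 15, 16, 22, 26, 28, 30]:

lo=0, hi=8, mid=4, arr[mid]=16 -> 16 > 6, search left half
lo=0, hi=3, mid=1, arr[mid]=8 -> 8 > 6, search left half
lo=0, hi=0, mid=0, arr[mid]=1 -> 1 < 6, search right half
lo=1 > hi=0, target 6 not found

Binary search determines that 6 is not in the array after 3 comparisons. The search space was exhausted without finding the target.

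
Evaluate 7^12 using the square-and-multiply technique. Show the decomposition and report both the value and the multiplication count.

Computing 7^12 by squaring (build up from 7^1; each line after the first costs one multiplication):

7^1 = 7
7^2 = (7^1)^2 = 7^2 = 49
7^3 = 7 * 7^2 = 7 * 49 = 343
7^6 = (7^3)^2 = 343^2 = 117649
7^12 = (7^6)^2 = 117649^2 = 13841287201

Result: 13841287201
Multiplications needed: 4 (4 lines after 7^1)

7^12 = 13841287201. Using exponentiation by squaring, this requires 4 multiplications. The key idea: if the exponent is even, square the half-power; if odd, multiply by the base once.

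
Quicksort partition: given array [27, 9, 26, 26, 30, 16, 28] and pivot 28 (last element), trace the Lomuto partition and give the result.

Lomuto partition with pivot = 28:

Initial array: [27, 9, 26, 26, 30, 16, 28]

arr[0]=27 <= 28: swap with position 0, array becomes [27, 9, 26, 26, 30, 16, 28]
arr[1]=9 <= 28: swap with position 1, array becomes [27, 9, 26, 26, 30, 16, 28]
arr[2]=26 <= 28: swap with position 2, array becomes [27, 9, 26, 26, 30, 16, 28]
arr[3]=26 <= 28: swap with position 3, array becomes [27, 9, 26, 26, 30, 16, 28]
arr[4]=30 > 28: no swap
arr[5]=16 <= 28: swap with position 4, array becomes [27, 9, 26, 26, 16, 30, 28]

Place pivot at position 5: [27, 9, 26, 26, 16, 28, 30]
Pivot position: 5

After partitioning with pivot 28, the array becomes [27, 9, 26, 26, 16, 28, 30]. The pivot is placed at index 5. All elements to the left of the pivot are <= 28, and all elements to the right are > 28.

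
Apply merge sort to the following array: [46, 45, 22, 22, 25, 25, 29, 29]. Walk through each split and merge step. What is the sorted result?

Merge sort trace:

Split: [46, 45, 22, 22, 25, 25, 29, 29] -> [46, 45, 22, 22] and [25, 25, 29, 29]
  Split: [46, 45, 22, 22] -> [46, 45] and [22, 22]
    Split: [46, 45] -> [46] and [45]
    Merge: [46] + [45] -> [45, 46]
    Split: [22, 22] -> [22] and [22]
    Merge: [22] + [22] -> [22, 22]
  Merge: [45, 46] + [22, 22] -> [22, 22, 45, 46]
  Split: [25, 25, 29, 29] -> [25, 25] and [29, 29]
    Split: [25, 25] -> [25] and [25]
    Merge: [25] + [25] -> [25, 25]
    Split: [29, 29] -> [29] and [29]
    Merge: [29] + [29] -> [29, 29]
  Merge: [25, 25] + [29, 29] -> [25, 25, 29, 29]
Merge: [22, 22, 45, 46] + [25, 25, 29, 29] -> [22, 22, 25, 25, 29, 29, 45, 46]

Final sorted array: [22, 22, 25, 25, 29, 29, 45, 46]

The merge sort proceeds by recursively splitting the array and merging sorted halves.
After all merges, the sorted array is [22, 22, 25, 25, 29, 29, 45, 46].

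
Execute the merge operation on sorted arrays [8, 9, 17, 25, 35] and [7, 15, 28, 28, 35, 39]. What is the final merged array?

Merging process:

Compare 8 vs 7: take 7 from right. Merged: [7]
Compare 8 vs 15: take 8 from left. Merged: [7, 8]
Compare 9 vs 15: take 9 from left. Merged: [7, 8, 9]
Compare 17 vs 15: take 15 from right. Merged: [7, 8, 9, 15]
Compare 17 vs 28: take 17 from left. Merged: [7, 8, 9, 15, 17]
Compare 25 vs 28: take 25 from left. Merged: [7, 8, 9, 15, 17, 25]
Compare 35 vs 28: take 28 from right. Merged: [7, 8, 9, 15, 17, 25, 28]
Compare 35 vs 28: take 28 from right. Merged: [7, 8, 9, 15, 17, 25, 28, 28]
Compare 35 vs 35: take 35 from left. Merged: [7, 8, 9, 15, 17, 25, 28, 28, 35]
Append remaining from right: [35, 39]. Merged: [7, 8, 9, 15, 17, 25, 28, 28, 35, 35, 39]

Final merged array: [7, 8, 9, 15, 17, 25, 28, 28, 35, 35, 39]
Total comparisons: 9

The merged array is [7, 8, 9, 15, 17, 25, 28, 28, 35, 35, 39], requiring 9 comparisons. The merge step runs in O(n) time where n is the total number of elements.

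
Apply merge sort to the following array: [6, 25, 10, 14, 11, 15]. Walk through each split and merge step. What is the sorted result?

Merge sort trace:

Split: [6, 25, 10, 14, 11, 15] -> [6, 25, 10] and [14, 11, 15]
  Split: [6, 25, 10] -> [6] and [25, 10]
    Split: [25, 10] -> [25] and [10]
    Merge: [25] + [10] -> [10, 25]
  Merge: [6] + [10, 25] -> [6, 10, 25]
  Split: [14, 11, 15] -> [14] and [11, 15]
    Split: [11, 15] -> [11] and [15]
    Merge: [11] + [15] -> [11, 15]
  Merge: [14] + [11, 15] -> [11, 14, 15]
Merge: [6, 10, 25] + [11, 14, 15] -> [6, 10, 11, 14, 15, 25]

Final sorted array: [6, 10, 11, 14, 15, 25]

The merge sort proceeds by recursively splitting the array and merging sorted halves.
After all merges, the sorted array is [6, 10, 11, 14, 15, 25].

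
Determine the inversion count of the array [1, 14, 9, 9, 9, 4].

Finding inversions in [1, 14, 9, 9, 9, 4]:

(1, 2): arr[1]=14 > arr[2]=9
(1, 3): arr[1]=14 > arr[3]=9
(1, 4): arr[1]=14 > arr[4]=9
(1, 5): arr[1]=14 > arr[5]=4
(2, 5): arr[2]=9 > arr[5]=4
(3, 5): arr[3]=9 > arr[5]=4
(4, 5): arr[4]=9 > arr[5]=4

Total inversions: 7

The array has 7 inversion(s): (1,2), (1,3), (1,4), (1,5), (2,5), (3,5), (4,5). Each pair (i,j) satisfies i < j and arr[i] > arr[j].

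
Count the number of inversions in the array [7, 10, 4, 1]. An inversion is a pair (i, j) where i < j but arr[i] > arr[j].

Finding inversions in [7, 10, 4, 1]:

(0, 2): arr[0]=7 > arr[2]=4
(0, 3): arr[0]=7 > arr[3]=1
(1, 2): arr[1]=10 > arr[2]=4
(1, 3): arr[1]=10 > arr[3]=1
(2, 3): arr[2]=4 > arr[3]=1

Total inversions: 5

The array has 5 inversion(s): (0,2), (0,3), (1,2), (1,3), (2,3). Each pair (i,j) satisfies i < j and arr[i] > arr[j].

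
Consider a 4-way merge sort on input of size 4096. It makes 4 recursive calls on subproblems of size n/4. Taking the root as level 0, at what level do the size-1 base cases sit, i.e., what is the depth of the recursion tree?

For divide and conquer with division factor 4:

Problem sizes at each level:
Level 0: 4096
Level 1: 1024
Level 2: 256
Level 3: 64
Level 4: 16
Level 5: 4
Level 6: 1

The root is level 0 and the size-1 base case is level 6 (the tree spans levels 0 through 6, i.e. 7 levels counting the root), so the depth is the number of divisions: log_4(4096) = 6

The recursion tree depth is log_4(4096) = 6. At each level, the problem size is divided by 4, so it takes 6 divisions to reduce to a base case of size 1. The algorithm makes 4 recursive calls at each level.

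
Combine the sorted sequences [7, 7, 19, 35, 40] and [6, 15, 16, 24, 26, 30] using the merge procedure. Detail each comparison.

Merging process:

Compare 7 vs 6: take 6 from right. Merged: [6]
Compare 7 vs 15: take 7 from left. Merged: [6, 7]
Compare 7 vs 15: take 7 from left. Merged: [6, 7, 7]
Compare 19 vs 15: take 15 from right. Merged: [6, 7, 7, 15]
Compare 19 vs 16: take 16 from right. Merged: [6, 7, 7, 15, 16]
Compare 19 vs 24: take 19 from left. Merged: [6, 7, 7, 15, 16, 19]
Compare 35 vs 24: take 24 from right. Merged: [6, 7, 7, 15, 16, 19, 24]
Compare 35 vs 26: take 26 from right. Merged: [6, 7, 7, 15, 16, 19, 24, 26]
Compare 35 vs 30: take 30 from right. Merged: [6, 7, 7, 15, 16, 19, 24, 26, 30]
Append remaining from left: [35, 40]. Merged: [6, 7, 7, 15, 16, 19, 24, 26, 30, 35, 40]

Final merged array: [6, 7, 7, 15, 16, 19, 24, 26, 30, 35, 40]
Total comparisons: 9

The merged array is [6, 7, 7, 15, 16, 19, 24, 26, 30, 35, 40], requiring 9 comparisons. The merge step runs in O(n) time where n is the total number of elements.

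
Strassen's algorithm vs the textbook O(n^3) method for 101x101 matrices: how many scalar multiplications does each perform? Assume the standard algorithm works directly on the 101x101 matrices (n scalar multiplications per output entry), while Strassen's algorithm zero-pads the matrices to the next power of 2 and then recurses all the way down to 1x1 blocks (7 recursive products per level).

Matrix multiplication for 101x101 matrices:

Strassen's algorithm requires power-of-2 dimensions. Pad 101x101 to 128x128 (next power of 2).

Standard algorithm: 101^3 = 1030301 multiplications
Strassen's algorithm: 7^(log2(128)) = 7^7 = 823543 multiplications
Savings: 1030301 - 823543 = 206758 multiplications

Standard: 1030301 multiplications (101^3). Strassen: 823543 multiplications (7^7, after padding to 128x128). Strassen reduces 8 recursive multiplications to 7 at each level.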